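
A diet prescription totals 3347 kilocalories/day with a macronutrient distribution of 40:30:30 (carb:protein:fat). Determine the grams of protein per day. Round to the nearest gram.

Protein energy = 30% × 3347 = 1004.1 kcal.
At 4 kcal/g: 1004.1 ÷ 4 = 251.025 g.

251 g/day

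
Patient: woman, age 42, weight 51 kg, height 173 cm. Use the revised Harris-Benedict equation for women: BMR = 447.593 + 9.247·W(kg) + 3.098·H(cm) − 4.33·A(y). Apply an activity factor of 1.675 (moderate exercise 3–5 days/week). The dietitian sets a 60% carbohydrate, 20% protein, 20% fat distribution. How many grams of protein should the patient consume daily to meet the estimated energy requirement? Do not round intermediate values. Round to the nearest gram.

107 g/day

Harris-Benedict: BMR = 447.593 + 9.247(51) + 3.098(173) − 4.33(42) = 1273.284 kcal/day.
TEE = 1273.284 × 1.675 = 2132.7507 kcal/day.
Protein energy = 20% × 2132.7507 = 426.5501 kcal.
Protein = 426.5501 ÷ 4 kcal/g = 106.6375 g.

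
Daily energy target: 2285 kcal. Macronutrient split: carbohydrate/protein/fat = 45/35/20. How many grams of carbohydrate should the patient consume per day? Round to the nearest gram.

257 g/day

Carbohydrate energy = 45% × 2285 = 1028.25 kcal.
At 4 kcal/g: 1028.25 ÷ 4 = 257.0625 g.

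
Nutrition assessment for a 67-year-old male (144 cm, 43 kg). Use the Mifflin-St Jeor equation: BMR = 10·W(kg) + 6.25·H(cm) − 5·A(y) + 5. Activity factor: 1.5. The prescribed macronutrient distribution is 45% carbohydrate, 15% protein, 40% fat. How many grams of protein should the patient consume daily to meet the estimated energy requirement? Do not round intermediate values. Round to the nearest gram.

56 g/day

Mifflin-St Jeor (male): BMR = 10(43) + 6.25(144) − 5(67) + 5 = 430 + 900 − 335 + 5 = 1000 kcal/day.
TEE = 1000 × 1.5 = 1500 kcal/day.
Protein energy = 15% × 1500 = 225 kcal.
Protein = 225 ÷ 4 kcal/g = 56.25 g.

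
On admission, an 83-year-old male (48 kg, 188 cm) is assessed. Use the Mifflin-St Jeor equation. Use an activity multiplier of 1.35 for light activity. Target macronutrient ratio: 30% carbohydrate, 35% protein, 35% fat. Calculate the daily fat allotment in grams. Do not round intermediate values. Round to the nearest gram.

Mifflin-St Jeor (male): BMR = 10(48) + 6.25(188) − 5(83) + 5 = 480 + 1175 − 415 + 5 = 1245 kcal/day.
TEE = 1245 × 1.35 = 1680.75 kcal/day.
Fat energy = 35% × 1680.75 = 588.2625 kcal.
Fat = 588.2625 ÷ 9 kcal/g = 65.3625 g.

65 g/day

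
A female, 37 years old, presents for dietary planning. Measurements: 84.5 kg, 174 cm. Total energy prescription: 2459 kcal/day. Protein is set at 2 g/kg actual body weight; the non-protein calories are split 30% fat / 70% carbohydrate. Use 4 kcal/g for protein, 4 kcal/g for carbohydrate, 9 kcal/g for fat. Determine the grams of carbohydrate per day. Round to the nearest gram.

Protein = 2 × 84.5 = 169 g → 169 × 4 = 676 kcal.
Non-protein calories = 2459 − 676 = 1783 kcal.
Fat: 30% × 1783 = 534.9 kcal; carbohydrate: 1248.1 kcal.
Carbohydrate: 1248.1 kcal ÷ 4 kcal/g = 312.025 g.

312 g/day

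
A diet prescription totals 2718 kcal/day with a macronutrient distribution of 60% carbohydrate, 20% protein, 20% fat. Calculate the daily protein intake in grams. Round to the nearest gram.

136 g/day

Protein energy = 20% × 2718 = 543.6 kcal.
At 4 kcal/g: 543.6 ÷ 4 = 135.9 g.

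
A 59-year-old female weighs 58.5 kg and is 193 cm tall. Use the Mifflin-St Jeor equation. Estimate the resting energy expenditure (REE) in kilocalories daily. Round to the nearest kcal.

Mifflin-St Jeor (female): BMR = 10(58.5) + 6.25(193) − 5(59) − 161 = 585 + 1206.25 − 295 − 161 = 1335.25 kcal/day.

1335 kilocalories daily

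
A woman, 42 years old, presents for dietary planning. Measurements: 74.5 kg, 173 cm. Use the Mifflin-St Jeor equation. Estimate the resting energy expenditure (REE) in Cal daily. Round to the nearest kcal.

1455 Cal daily

Mifflin-St Jeor (female): BMR = 10(74.5) + 6.25(173) − 5(42) − 161 = 745 + 1081.25 − 210 − 161 = 1455.25 kcal/day.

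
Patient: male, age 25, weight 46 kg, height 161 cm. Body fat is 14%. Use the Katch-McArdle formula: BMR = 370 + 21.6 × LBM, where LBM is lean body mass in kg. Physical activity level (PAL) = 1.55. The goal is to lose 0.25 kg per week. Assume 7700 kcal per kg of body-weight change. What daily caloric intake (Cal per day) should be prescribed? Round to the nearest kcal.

1623 Cal per day

LBM = 46 × (1 − 0.14) = 39.56 kg. Katch-McArdle: BMR = 370 + 21.6 × 39.56 = 1224.496 kcal/day.
TEE = 1224.496 × 1.55 = 1897.9688 kcal/day.
Required daily deficit = 0.25 × 7700 ÷ 7 = 275 kcal/day.
Target intake = 1897.9688 − 275 = 1622.9688 kcal/day.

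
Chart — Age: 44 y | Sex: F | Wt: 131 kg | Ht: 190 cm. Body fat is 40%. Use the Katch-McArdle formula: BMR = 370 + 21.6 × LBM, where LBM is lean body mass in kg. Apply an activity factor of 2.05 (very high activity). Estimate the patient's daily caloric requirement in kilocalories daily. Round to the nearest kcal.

4239 kilocalories daily

LBM = 131 × (1 − 0.4) = 78.6 kg. Katch-McArdle: BMR = 370 + 21.6 × 78.6 = 2067.76 kcal/day.
TEE = BMR × activity factor = 2067.76 × 2.05 = 4238.908 kcal/day.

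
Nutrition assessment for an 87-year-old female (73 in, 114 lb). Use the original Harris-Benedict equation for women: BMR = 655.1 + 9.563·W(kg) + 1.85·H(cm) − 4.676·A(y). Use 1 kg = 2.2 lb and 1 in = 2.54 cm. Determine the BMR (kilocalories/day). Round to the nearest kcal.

1087 kilocalories/day

Convert to metric: weight = 114 ÷ 2.2 = 51.8182 kg; height = 73 × 2.54 = 185.42 cm.
Harris-Benedict: BMR = 655.1 + 9.563(51.8182) + 1.85(185.42) − 4.676(87) = 1086.8523 kcal/day.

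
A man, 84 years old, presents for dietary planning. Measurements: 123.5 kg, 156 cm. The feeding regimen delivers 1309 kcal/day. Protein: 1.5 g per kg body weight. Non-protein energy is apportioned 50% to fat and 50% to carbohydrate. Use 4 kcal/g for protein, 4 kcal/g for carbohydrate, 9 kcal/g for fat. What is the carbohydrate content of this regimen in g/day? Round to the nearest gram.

Protein = 1.5 × 123.5 = 185.25 g → 185.25 × 4 = 741 kcal.
Non-protein calories = 1309 − 741 = 568 kcal.
Fat: 50% × 568 = 284 kcal; carbohydrate: 284 kcal.
Carbohydrate: 284 kcal ÷ 4 kcal/g = 71 g.

71 g/day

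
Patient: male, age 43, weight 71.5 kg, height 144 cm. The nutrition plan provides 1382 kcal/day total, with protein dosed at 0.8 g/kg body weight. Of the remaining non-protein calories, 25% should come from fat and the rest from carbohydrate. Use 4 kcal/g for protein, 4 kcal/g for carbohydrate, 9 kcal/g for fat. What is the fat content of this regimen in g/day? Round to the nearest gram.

32 g/day

Protein = 0.8 × 71.5 = 57.2 g → 57.2 × 4 = 228.8 kcal.
Non-protein calories = 1382 − 228.8 = 1153.2 kcal.
Fat: 25% × 1153.2 = 288.3 kcal; carbohydrate: 864.9 kcal.
Fat: 288.3 kcal ÷ 9 kcal/g = 32.0333 g.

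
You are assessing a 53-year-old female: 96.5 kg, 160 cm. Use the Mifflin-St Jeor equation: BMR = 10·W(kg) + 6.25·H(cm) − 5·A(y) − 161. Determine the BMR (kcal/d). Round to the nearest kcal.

Mifflin-St Jeor (female): BMR = 10(96.5) + 6.25(160) − 5(53) − 161 = 965 + 1000 − 265 − 161 = 1539 kcal/day.

1539 kcal/d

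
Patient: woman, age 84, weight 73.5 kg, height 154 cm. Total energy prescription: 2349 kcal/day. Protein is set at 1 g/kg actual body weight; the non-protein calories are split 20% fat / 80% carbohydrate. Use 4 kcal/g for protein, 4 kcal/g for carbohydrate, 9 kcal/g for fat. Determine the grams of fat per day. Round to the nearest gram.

Protein = 1 × 73.5 = 73.5 g → 73.5 × 4 = 294 kcal.
Non-protein calories = 2349 − 294 = 2055 kcal.
Fat: 20% × 2055 = 411 kcal; carbohydrate: 1644 kcal.
Fat: 411 kcal ÷ 9 kcal/g = 45.6667 g.

46 g/day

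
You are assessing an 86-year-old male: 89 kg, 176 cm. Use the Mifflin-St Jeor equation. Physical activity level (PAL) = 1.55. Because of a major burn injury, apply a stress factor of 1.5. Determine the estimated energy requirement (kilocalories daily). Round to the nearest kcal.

3639 kilocalories daily

Mifflin-St Jeor (male): BMR = 10(89) + 6.25(176) − 5(86) + 5 = 890 + 1100 − 430 + 5 = 1565 kcal/day.
TEE = BMR × activity factor = 1565 × 1.55 = 2425.75 kcal/day.
Apply stress factor: 2425.75 × 1.5 = 3638.625 kcal/day.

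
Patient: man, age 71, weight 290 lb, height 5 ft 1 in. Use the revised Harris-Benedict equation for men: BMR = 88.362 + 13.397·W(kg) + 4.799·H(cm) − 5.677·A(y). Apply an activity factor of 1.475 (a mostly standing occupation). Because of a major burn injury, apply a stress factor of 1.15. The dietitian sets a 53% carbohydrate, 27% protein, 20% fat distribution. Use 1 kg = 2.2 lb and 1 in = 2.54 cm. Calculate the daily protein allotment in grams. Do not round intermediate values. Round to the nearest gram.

251 g/day

Convert to metric: weight = 290 ÷ 2.2 = 131.8182 kg; height = (5×12 + 1) × 2.54 = 61 × 2.54 = 154.94 cm.
Harris-Benedict: BMR = 88.362 + 13.397(131.8182) + 4.799(154.94) − 5.677(71) = 2194.8202 kcal/day.
TEE = 2194.8202 × 1.475 = 3237.3599 kcal/day.
With stress factor 1.15: 3237.3599 × 1.15 = 3722.9638 kcal/day.
Protein energy = 27% × 3722.9638 = 1005.2002 kcal.
Protein = 1005.2002 ÷ 4 kcal/g = 251.3001 g.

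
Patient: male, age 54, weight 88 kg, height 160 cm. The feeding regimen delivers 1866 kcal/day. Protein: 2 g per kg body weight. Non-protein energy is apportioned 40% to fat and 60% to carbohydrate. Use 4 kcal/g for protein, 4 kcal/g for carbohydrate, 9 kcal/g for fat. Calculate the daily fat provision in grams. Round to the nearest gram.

Protein = 2 × 88 = 176 g → 176 × 4 = 704 kcal.
Non-protein calories = 1866 − 704 = 1162 kcal.
Fat: 40% × 1162 = 464.8 kcal; carbohydrate: 697.2 kcal.
Fat: 464.8 kcal ÷ 9 kcal/g = 51.6444 g.

52 g/day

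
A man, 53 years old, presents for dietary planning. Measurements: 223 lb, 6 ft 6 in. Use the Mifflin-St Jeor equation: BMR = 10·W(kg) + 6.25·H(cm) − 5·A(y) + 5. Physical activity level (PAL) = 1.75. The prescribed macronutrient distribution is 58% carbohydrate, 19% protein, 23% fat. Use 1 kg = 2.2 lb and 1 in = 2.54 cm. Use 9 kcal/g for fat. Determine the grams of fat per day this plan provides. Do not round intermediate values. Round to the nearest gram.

Convert to metric: weight = 223 ÷ 2.2 = 101.3636 kg; height = (6×12 + 6) × 2.54 = 78 × 2.54 = 198.12 cm.
Mifflin-St Jeor (male): BMR = 10(101.3636) + 6.25(198.12) − 5(53) + 5 = 1013.6364 + 1238.25 − 265 + 5 = 1991.8864 kcal/day.
TEE = 1991.8864 × 1.75 = 3485.8011 kcal/day.
Fat energy = 23% × 3485.8011 = 801.7343 kcal.
Fat = 801.7343 ÷ 9 kcal/g = 89.0816 g.

89 g/day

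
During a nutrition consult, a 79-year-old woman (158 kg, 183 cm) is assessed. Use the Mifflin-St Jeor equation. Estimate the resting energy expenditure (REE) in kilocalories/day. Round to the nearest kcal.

2168 kilocalories/day

Mifflin-St Jeor (female): BMR = 10(158) + 6.25(183) − 5(79) − 161 = 1580 + 1143.75 − 395 − 161 = 2167.75 kcal/day.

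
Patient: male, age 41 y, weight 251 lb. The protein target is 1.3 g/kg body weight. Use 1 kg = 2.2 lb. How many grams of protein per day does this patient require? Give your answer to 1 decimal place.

Weight in kg = 251 ÷ 2.2 = 114.0909 kg.
Protein = 1.3 g/kg × 114.0909 kg = 148.3182 g/day.

148.3 g/day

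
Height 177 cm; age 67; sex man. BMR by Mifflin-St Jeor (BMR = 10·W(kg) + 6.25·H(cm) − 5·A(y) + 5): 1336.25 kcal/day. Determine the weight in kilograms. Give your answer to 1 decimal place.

56.0 kg

1336.25 = 10·W + 6.25(177) − 5(67) + 5
10·W = 1336.25 − 776.25 = 560, so W = 56 kg.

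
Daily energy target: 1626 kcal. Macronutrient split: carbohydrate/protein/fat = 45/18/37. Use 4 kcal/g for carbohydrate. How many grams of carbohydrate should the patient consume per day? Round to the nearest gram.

183 g/day

Carbohydrate energy = 45% × 1626 = 731.7 kcal.
At 4 kcal/g: 731.7 ÷ 4 = 182.925 g.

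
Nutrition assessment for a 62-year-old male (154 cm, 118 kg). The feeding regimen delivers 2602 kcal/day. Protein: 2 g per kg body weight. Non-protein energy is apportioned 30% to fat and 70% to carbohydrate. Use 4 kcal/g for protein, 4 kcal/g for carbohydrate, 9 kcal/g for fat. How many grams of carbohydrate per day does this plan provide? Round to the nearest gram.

Protein = 2 × 118 = 236 g → 236 × 4 = 944 kcal.
Non-protein calories = 2602 − 944 = 1658 kcal.
Fat: 30% × 1658 = 497.4 kcal; carbohydrate: 1160.6 kcal.
Carbohydrate: 1160.6 kcal ÷ 4 kcal/g = 290.15 g.

290 g/day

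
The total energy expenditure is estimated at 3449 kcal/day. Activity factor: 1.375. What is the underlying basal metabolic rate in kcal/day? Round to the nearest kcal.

BMR = TEE ÷ activity factor = 3449 ÷ 1.375 = 2508.3636 kcal/day.

2508 kcal/day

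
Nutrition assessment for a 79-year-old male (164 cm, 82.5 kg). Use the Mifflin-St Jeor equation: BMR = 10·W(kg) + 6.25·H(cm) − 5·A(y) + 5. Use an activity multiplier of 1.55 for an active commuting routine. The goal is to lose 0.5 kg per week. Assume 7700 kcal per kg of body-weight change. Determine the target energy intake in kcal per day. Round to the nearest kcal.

1713 kcal per day

Mifflin-St Jeor (male): BMR = 10(82.5) + 6.25(164) − 5(79) + 5 = 825 + 1025 − 395 + 5 = 1460 kcal/day.
TEE = 1460 × 1.55 = 2263 kcal/day.
Required daily deficit = 0.5 × 7700 ÷ 7 = 550 kcal/day.
Target intake = 2263 − 550 = 1713 kcal/day.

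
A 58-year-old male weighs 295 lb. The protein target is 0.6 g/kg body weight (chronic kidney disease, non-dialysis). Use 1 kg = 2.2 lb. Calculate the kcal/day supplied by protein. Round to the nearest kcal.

Weight in kg = 295 ÷ 2.2 = 134.0909 kg.
Protein = 0.6 g/kg × 134.0909 kg = 80.4545 g/day.
Protein energy = 80.4545 g × 4 kcal/g = 321.8182 kcal/day.

322 kcal/day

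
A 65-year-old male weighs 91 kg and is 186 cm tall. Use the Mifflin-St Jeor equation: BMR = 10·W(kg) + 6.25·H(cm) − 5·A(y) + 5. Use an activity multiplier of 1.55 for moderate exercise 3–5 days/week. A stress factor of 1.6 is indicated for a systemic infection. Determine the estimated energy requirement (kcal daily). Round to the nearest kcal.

Mifflin-St Jeor (male): BMR = 10(91) + 6.25(186) − 5(65) + 5 = 910 + 1162.5 − 325 + 5 = 1752.5 kcal/day.
TEE = BMR × activity factor = 1752.5 × 1.55 = 2716.375 kcal/day.
Apply stress factor: 2716.375 × 1.6 = 4346.2 kcal/day.

4346 kcal daily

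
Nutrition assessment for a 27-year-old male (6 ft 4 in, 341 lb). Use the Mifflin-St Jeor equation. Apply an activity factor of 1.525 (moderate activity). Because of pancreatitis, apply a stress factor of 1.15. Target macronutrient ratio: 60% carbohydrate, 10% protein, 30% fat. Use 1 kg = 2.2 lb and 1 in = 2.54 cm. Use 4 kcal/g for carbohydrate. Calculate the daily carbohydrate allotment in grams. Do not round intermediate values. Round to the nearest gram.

691 g/day

Convert to metric: weight = 341 ÷ 2.2 = 155 kg; height = (6×12 + 4) × 2.54 = 76 × 2.54 = 193.04 cm.
Mifflin-St Jeor (male): BMR = 10(155) + 6.25(193.04) − 5(27) + 5 = 1550 + 1206.5 − 135 + 5 = 2626.5 kcal/day.
TEE = 2626.5 × 1.525 = 4005.4125 kcal/day.
With stress factor 1.15: 4005.4125 × 1.15 = 4606.2244 kcal/day.
Carbohydrate energy = 60% × 4606.2244 = 2763.7346 kcal.
Carbohydrate = 2763.7346 ÷ 4 kcal/g = 690.9337 g.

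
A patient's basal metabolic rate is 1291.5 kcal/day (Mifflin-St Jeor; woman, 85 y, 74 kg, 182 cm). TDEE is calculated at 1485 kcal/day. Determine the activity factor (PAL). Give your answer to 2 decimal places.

Activity factor = TEE ÷ BMR = 1485 ÷ 1291.5 = 1.15.

1.15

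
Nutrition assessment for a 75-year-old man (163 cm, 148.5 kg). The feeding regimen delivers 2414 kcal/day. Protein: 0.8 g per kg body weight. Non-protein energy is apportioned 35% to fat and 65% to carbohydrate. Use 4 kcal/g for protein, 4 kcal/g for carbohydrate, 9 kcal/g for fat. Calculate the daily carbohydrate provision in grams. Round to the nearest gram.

Protein = 0.8 × 148.5 = 118.8 g → 118.8 × 4 = 475.2 kcal.
Non-protein calories = 2414 − 475.2 = 1938.8 kcal.
Fat: 35% × 1938.8 = 678.58 kcal; carbohydrate: 1260.22 kcal.
Carbohydrate: 1260.22 kcal ÷ 4 kcal/g = 315.055 g.

315 g/day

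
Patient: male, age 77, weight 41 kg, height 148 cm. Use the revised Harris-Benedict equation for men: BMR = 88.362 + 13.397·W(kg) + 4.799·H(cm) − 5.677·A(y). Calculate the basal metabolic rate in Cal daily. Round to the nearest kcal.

911 Cal daily

Harris-Benedict: BMR = 88.362 + 13.397(41) + 4.799(148) − 5.677(77) = 910.762 kcal/day.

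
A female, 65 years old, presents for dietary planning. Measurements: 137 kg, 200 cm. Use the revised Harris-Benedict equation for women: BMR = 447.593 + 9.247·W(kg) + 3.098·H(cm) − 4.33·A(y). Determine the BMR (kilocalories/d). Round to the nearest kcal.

2053 kilocalories/d

Harris-Benedict: BMR = 447.593 + 9.247(137) + 3.098(200) − 4.33(65) = 2052.582 kcal/day.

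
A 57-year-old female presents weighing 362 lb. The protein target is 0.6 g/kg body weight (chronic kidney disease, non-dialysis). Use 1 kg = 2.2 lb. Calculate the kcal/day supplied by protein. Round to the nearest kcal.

Weight in kg = 362 ÷ 2.2 = 164.5455 kg.
Protein = 0.6 g/kg × 164.5455 kg = 98.7273 g/day.
Protein energy = 98.7273 g × 4 kcal/g = 394.9091 kcal/day.

395 kcal/day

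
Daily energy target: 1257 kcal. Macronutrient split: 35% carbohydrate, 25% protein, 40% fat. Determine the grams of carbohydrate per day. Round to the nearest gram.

Carbohydrate energy = 35% × 1257 = 439.95 kcal.
At 4 kcal/g: 439.95 ÷ 4 = 109.9875 g.

110 g/day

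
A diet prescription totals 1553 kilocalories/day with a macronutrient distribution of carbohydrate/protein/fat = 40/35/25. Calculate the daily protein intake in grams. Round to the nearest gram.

136 g/day

Protein energy = 35% × 1553 = 543.55 kcal.
At 4 kcal/g: 543.55 ÷ 4 = 135.8875 g.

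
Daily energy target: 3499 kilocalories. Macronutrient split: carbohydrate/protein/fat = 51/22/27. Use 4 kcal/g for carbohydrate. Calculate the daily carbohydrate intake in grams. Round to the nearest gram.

Carbohydrate energy = 51% × 3499 = 1784.49 kcal.
At 4 kcal/g: 1784.49 ÷ 4 = 446.1225 g.

446 g/day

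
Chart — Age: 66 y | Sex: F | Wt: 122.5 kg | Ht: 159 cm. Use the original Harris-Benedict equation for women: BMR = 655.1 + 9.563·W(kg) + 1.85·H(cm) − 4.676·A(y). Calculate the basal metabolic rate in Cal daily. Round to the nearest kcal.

1812 Cal daily

Harris-Benedict: BMR = 655.1 + 9.563(122.5) + 1.85(159) − 4.676(66) = 1812.1015 kcal/day.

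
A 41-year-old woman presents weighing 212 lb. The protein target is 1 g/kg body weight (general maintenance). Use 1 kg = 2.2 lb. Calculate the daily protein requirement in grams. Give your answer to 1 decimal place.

Weight in kg = 212 ÷ 2.2 = 96.3636 kg.
Protein = 1 g/kg × 96.3636 kg = 96.3636 g/day.

96.4 g/day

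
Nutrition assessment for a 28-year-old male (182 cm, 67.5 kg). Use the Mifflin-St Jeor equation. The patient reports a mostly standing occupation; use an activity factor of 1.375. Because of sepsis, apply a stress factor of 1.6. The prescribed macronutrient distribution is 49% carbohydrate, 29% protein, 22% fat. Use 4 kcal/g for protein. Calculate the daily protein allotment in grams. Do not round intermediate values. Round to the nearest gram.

268 g/day

Mifflin-St Jeor (male): BMR = 10(67.5) + 6.25(182) − 5(28) + 5 = 675 + 1137.5 − 140 + 5 = 1677.5 kcal/day.
TEE = 1677.5 × 1.375 = 2306.5625 kcal/day.
With stress factor 1.6: 2306.5625 × 1.6 = 3690.5 kcal/day.
Protein energy = 29% × 3690.5 = 1070.245 kcal.
Protein = 1070.245 ÷ 4 kcal/g = 267.5613 g.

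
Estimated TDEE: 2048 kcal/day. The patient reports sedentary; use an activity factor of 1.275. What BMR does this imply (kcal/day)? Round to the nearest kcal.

BMR = TEE ÷ activity factor = 2048 ÷ 1.275 = 1606.2745 kcal/day.

1606 kcal/day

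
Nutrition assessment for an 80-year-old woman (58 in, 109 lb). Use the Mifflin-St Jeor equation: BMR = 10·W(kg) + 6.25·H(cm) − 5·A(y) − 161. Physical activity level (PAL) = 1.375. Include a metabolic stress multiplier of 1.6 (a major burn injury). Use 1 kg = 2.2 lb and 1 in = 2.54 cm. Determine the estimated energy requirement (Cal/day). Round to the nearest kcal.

Convert to metric: weight = 109 ÷ 2.2 = 49.5455 kg; height = 58 × 2.54 = 147.32 cm.
Mifflin-St Jeor (female): BMR = 10(49.5455) + 6.25(147.32) − 5(80) − 161 = 495.4545 + 920.75 − 400 − 161 = 855.2045 kcal/day.
TEE = BMR × activity factor = 855.2045 × 1.375 = 1175.9063 kcal/day.
Apply stress factor: 1175.9063 × 1.6 = 1881.45 kcal/day.

1881 Cal/day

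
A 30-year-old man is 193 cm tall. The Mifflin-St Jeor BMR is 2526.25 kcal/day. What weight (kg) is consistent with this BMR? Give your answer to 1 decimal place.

2526.25 = 10·W + 6.25(193) − 5(30) + 5
10·W = 2526.25 − 1061.25 = 1465, so W = 146.5 kg.

146.5 kg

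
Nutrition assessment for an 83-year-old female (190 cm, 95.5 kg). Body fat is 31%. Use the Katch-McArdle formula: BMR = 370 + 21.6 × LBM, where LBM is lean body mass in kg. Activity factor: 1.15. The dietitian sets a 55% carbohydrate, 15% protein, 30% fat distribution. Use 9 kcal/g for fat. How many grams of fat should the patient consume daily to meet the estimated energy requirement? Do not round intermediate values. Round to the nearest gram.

LBM = 95.5 × (1 − 0.31) = 65.895 kg. Katch-McArdle: BMR = 370 + 21.6 × 65.895 = 1793.332 kcal/day.
TEE = 1793.332 × 1.15 = 2062.3318 kcal/day.
Fat energy = 30% × 2062.3318 = 618.6995 kcal.
Fat = 618.6995 ÷ 9 kcal/g = 68.7444 g.

69 g/day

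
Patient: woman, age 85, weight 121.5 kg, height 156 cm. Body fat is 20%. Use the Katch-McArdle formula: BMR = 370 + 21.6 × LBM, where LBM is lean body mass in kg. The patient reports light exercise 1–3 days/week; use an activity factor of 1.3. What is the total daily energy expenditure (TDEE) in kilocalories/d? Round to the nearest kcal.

LBM = 121.5 × (1 − 0.2) = 97.2 kg. Katch-McArdle: BMR = 370 + 21.6 × 97.2 = 2469.52 kcal/day.
TEE = BMR × activity factor = 2469.52 × 1.3 = 3210.376 kcal/day.

3210 kilocalories/d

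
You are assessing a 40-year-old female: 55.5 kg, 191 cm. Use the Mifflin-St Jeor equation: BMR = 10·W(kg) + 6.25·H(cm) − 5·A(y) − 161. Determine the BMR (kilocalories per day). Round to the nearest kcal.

1388 kilocalories per day

Mifflin-St Jeor (female): BMR = 10(55.5) + 6.25(191) − 5(40) − 161 = 555 + 1193.75 − 200 − 161 = 1387.75 kcal/day.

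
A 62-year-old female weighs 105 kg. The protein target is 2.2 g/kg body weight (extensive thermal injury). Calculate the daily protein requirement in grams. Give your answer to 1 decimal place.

Protein = 2.2 g/kg × 105 kg = 231 g/day.

231.0 g/day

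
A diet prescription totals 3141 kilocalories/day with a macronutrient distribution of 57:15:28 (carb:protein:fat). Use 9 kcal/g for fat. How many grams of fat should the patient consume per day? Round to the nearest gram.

98 g/day

Fat energy = 28% × 3141 = 879.48 kcal.
At 9 kcal/g: 879.48 ÷ 9 = 97.72 g.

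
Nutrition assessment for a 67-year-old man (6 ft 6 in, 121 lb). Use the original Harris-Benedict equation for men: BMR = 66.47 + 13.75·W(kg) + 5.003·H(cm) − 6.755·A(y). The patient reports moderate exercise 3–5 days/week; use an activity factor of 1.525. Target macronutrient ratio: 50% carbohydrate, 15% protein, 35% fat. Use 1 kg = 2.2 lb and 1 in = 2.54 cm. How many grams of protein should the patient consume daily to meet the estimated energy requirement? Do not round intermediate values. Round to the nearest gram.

Convert to metric: weight = 121 ÷ 2.2 = 55 kg; height = (6×12 + 6) × 2.54 = 78 × 2.54 = 198.12 cm.
Harris-Benedict: BMR = 66.47 + 13.75(55) + 5.003(198.12) − 6.755(67) = 1361.3294 kcal/day.
TEE = 1361.3294 × 1.525 = 2076.0273 kcal/day.
Protein energy = 15% × 2076.0273 = 311.4041 kcal.
Protein = 311.4041 ÷ 4 kcal/g = 77.851 g.

78 g/day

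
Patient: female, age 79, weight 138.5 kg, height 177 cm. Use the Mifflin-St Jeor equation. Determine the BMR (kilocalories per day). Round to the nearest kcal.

Mifflin-St Jeor (female): BMR = 10(138.5) + 6.25(177) − 5(79) − 161 = 1385 + 1106.25 − 395 − 161 = 1935.25 kcal/day.

1935 kilocalories per day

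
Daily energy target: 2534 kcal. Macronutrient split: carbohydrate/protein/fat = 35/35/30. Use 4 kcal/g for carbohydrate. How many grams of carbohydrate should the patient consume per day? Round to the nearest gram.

222 g/day

Carbohydrate energy = 35% × 2534 = 886.9 kcal.
At 4 kcal/g: 886.9 ÷ 4 = 221.725 g.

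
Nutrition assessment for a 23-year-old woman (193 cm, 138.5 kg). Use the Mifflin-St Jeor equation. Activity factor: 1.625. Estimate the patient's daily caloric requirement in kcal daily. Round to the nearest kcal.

Mifflin-St Jeor (female): BMR = 10(138.5) + 6.25(193) − 5(23) − 161 = 1385 + 1206.25 − 115 − 161 = 2315.25 kcal/day.
TEE = BMR × activity factor = 2315.25 × 1.625 = 3762.2813 kcal/day.

3762 kcal daily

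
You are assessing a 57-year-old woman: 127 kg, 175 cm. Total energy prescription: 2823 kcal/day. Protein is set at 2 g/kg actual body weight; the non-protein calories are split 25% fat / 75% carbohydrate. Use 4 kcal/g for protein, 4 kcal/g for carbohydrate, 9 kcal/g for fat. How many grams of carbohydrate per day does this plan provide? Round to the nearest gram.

339 g/day

Protein = 2 × 127 = 254 g → 254 × 4 = 1016 kcal.
Non-protein calories = 2823 − 1016 = 1807 kcal.
Fat: 25% × 1807 = 451.75 kcal; carbohydrate: 1355.25 kcal.
Carbohydrate: 1355.25 kcal ÷ 4 kcal/g = 338.8125 g.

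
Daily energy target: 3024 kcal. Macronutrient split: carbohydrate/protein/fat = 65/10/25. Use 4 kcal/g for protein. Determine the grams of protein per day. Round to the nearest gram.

Protein energy = 10% × 3024 = 302.4 kcal.
At 4 kcal/g: 302.4 ÷ 4 = 75.6 g.

76 g/day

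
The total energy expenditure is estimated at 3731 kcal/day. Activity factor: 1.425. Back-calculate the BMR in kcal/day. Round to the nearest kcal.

BMR = TEE ÷ activity factor = 3731 ÷ 1.425 = 2618.2456 kcal/day.

2618 kcal/day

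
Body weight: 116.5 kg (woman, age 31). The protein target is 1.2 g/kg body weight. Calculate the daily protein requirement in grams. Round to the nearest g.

140 g/day

Protein = 1.2 g/kg × 116.5 kg = 139.8 g/day.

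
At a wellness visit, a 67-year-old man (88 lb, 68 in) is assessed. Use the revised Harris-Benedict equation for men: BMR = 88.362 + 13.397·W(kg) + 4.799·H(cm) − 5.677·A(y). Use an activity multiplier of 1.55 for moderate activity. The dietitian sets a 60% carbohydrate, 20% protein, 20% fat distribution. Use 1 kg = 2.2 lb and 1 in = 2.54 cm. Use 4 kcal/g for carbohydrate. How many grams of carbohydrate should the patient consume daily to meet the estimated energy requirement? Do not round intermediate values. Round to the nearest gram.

Convert to metric: weight = 88 ÷ 2.2 = 40 kg; height = 68 × 2.54 = 172.72 cm.
Harris-Benedict: BMR = 88.362 + 13.397(40) + 4.799(172.72) − 5.677(67) = 1072.7663 kcal/day.
TEE = 1072.7663 × 1.55 = 1662.7877 kcal/day.
Carbohydrate energy = 60% × 1662.7877 = 997.6726 kcal.
Carbohydrate = 997.6726 ÷ 4 kcal/g = 249.4182 g.

249 g/day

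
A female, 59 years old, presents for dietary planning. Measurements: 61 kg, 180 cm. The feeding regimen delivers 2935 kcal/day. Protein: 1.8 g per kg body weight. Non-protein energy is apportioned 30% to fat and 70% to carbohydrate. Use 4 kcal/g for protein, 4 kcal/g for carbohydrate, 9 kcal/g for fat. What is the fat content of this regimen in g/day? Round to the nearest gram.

83 g/day

Protein = 1.8 × 61 = 109.8 g → 109.8 × 4 = 439.2 kcal.
Non-protein calories = 2935 − 439.2 = 2495.8 kcal.
Fat: 30% × 2495.8 = 748.74 kcal; carbohydrate: 1747.06 kcal.
Fat: 748.74 kcal ÷ 9 kcal/g = 83.1933 g.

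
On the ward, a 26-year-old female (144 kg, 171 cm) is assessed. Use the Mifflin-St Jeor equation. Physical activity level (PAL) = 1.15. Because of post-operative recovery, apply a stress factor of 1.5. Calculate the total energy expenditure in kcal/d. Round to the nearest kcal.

Mifflin-St Jeor (female): BMR = 10(144) + 6.25(171) − 5(26) − 161 = 1440 + 1068.75 − 130 − 161 = 2217.75 kcal/day.
TEE = BMR × activity factor = 2217.75 × 1.15 = 2550.4125 kcal/day.
Apply stress factor: 2550.4125 × 1.5 = 3825.6188 kcal/day.

3826 kcal/d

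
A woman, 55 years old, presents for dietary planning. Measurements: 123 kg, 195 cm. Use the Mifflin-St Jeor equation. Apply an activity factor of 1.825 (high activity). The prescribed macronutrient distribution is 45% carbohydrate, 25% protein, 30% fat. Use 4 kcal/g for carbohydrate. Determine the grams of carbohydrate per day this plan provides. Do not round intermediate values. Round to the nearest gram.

413 g/day

Mifflin-St Jeor (female): BMR = 10(123) + 6.25(195) − 5(55) − 161 = 1230 + 1218.75 − 275 − 161 = 2012.75 kcal/day.
TEE = 2012.75 × 1.825 = 3673.2688 kcal/day.
Carbohydrate energy = 45% × 3673.2688 = 1652.9709 kcal.
Carbohydrate = 1652.9709 ÷ 4 kcal/g = 413.2427 g.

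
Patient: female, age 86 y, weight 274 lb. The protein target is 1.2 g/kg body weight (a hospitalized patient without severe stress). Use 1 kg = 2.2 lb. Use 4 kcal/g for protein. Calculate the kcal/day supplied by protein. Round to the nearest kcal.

Weight in kg = 274 ÷ 2.2 = 124.5455 kg.
Protein = 1.2 g/kg × 124.5455 kg = 149.4545 g/day.
Protein energy = 149.4545 g × 4 kcal/g = 597.8182 kcal/day.

598 kcal/day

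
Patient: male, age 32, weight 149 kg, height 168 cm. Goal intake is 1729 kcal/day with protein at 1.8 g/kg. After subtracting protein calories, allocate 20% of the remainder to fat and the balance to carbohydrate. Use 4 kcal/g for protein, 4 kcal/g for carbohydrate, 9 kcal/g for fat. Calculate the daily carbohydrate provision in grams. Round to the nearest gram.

131 g/day

Protein = 1.8 × 149 = 268.2 g → 268.2 × 4 = 1072.8 kcal.
Non-protein calories = 1729 − 1072.8 = 656.2 kcal.
Fat: 20% × 656.2 = 131.24 kcal; carbohydrate: 524.96 kcal.
Carbohydrate: 524.96 kcal ÷ 4 kcal/g = 131.24 g.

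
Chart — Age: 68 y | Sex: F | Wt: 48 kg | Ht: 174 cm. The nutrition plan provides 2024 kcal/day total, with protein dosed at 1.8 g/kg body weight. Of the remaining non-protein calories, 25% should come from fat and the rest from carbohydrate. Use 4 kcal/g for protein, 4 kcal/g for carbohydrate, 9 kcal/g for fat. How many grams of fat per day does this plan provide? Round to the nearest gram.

47 g/day

Protein = 1.8 × 48 = 86.4 g → 86.4 × 4 = 345.6 kcal.
Non-protein calories = 2024 − 345.6 = 1678.4 kcal.
Fat: 25% × 1678.4 = 419.6 kcal; carbohydrate: 1258.8 kcal.
Fat: 419.6 kcal ÷ 9 kcal/g = 46.6222 g.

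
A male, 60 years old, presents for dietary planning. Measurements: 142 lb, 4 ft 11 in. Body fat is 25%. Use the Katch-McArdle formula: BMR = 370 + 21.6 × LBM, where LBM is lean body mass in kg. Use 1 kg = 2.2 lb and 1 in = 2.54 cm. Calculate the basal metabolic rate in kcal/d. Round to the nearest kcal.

Convert to metric: weight = 142 ÷ 2.2 = 64.5455 kg; height = (4×12 + 11) × 2.54 = 59 × 2.54 = 149.86 cm.
LBM = 64.5455 × (1 − 0.25) = 48.4091 kg. Katch-McArdle: BMR = 370 + 21.6 × 48.4091 = 1415.6364 kcal/day.

1416 kcal/d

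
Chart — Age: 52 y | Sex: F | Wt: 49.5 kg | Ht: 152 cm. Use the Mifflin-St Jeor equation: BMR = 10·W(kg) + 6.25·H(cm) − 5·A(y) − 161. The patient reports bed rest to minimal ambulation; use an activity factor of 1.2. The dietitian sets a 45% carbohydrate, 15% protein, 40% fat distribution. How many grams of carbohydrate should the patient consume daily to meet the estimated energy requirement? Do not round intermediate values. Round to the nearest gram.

Mifflin-St Jeor (female): BMR = 10(49.5) + 6.25(152) − 5(52) − 161 = 495 + 950 − 260 − 161 = 1024 kcal/day.
TEE = 1024 × 1.2 = 1228.8 kcal/day.
Carbohydrate energy = 45% × 1228.8 = 552.96 kcal.
Carbohydrate = 552.96 ÷ 4 kcal/g = 138.24 g.

138 g/day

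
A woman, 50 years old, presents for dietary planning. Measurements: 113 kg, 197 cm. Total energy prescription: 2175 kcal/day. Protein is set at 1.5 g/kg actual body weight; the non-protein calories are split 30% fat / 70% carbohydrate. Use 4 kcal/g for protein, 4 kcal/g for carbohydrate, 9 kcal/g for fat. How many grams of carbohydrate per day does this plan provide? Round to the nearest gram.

262 g/day

Protein = 1.5 × 113 = 169.5 g → 169.5 × 4 = 678 kcal.
Non-protein calories = 2175 − 678 = 1497 kcal.
Fat: 30% × 1497 = 449.1 kcal; carbohydrate: 1047.9 kcal.
Carbohydrate: 1047.9 kcal ÷ 4 kcal/g = 261.975 g.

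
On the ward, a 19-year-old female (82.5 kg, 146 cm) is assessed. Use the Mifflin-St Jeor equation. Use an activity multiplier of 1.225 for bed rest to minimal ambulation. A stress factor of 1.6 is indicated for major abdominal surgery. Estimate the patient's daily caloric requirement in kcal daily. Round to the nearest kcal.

Mifflin-St Jeor (female): BMR = 10(82.5) + 6.25(146) − 5(19) − 161 = 825 + 912.5 − 95 − 161 = 1481.5 kcal/day.
TEE = BMR × activity factor = 1481.5 × 1.225 = 1814.8375 kcal/day.
Apply stress factor: 1814.8375 × 1.6 = 2903.74 kcal/day.

2904 kcal daily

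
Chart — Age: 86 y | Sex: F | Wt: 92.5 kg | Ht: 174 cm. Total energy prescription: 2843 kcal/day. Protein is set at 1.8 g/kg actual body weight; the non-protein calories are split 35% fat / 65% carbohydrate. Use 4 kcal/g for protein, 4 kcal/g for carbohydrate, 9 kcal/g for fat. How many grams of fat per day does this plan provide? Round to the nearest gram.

Protein = 1.8 × 92.5 = 166.5 g → 166.5 × 4 = 666 kcal.
Non-protein calories = 2843 − 666 = 2177 kcal.
Fat: 35% × 2177 = 761.95 kcal; carbohydrate: 1415.05 kcal.
Fat: 761.95 kcal ÷ 9 kcal/g = 84.6611 g.

85 g/day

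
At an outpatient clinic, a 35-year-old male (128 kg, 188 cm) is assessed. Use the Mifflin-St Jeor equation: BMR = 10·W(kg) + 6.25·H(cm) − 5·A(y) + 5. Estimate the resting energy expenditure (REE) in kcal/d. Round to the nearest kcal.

Mifflin-St Jeor (male): BMR = 10(128) + 6.25(188) − 5(35) + 5 = 1280 + 1175 − 175 + 5 = 2285 kcal/day.

2285 kcal/d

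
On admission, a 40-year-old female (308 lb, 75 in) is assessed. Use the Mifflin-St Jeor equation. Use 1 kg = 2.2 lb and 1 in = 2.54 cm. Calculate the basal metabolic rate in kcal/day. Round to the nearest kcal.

Convert to metric: weight = 308 ÷ 2.2 = 140 kg; height = 75 × 2.54 = 190.5 cm.
Mifflin-St Jeor (female): BMR = 10(140) + 6.25(190.5) − 5(40) − 161 = 1400 + 1190.625 − 200 − 161 = 2229.625 kcal/day.

2230 kcal/day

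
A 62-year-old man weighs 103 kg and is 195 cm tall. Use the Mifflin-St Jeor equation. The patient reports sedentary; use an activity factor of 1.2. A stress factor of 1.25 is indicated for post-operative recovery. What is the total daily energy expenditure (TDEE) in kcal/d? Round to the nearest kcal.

Mifflin-St Jeor (male): BMR = 10(103) + 6.25(195) − 5(62) + 5 = 1030 + 1218.75 − 310 + 5 = 1943.75 kcal/day.
TEE = BMR × activity factor = 1943.75 × 1.2 = 2332.5 kcal/day.
Apply stress factor: 2332.5 × 1.25 = 2915.625 kcal/day.

2916 kcal/d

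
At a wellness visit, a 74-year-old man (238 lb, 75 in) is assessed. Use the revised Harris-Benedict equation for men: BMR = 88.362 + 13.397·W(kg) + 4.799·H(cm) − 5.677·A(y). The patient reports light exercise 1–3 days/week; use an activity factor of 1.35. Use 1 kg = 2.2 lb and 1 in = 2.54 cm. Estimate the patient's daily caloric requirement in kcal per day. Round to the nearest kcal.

Convert to metric: weight = 238 ÷ 2.2 = 108.1818 kg; height = 75 × 2.54 = 190.5 cm.
Harris-Benedict: BMR = 88.362 + 13.397(108.1818) + 4.799(190.5) − 5.677(74) = 2031.7853 kcal/day.
TEE = BMR × activity factor = 2031.7853 × 1.35 = 2742.9102 kcal/day.

2743 kcal per day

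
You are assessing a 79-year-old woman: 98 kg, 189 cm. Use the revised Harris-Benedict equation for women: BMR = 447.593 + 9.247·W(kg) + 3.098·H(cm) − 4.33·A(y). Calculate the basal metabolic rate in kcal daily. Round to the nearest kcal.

Harris-Benedict: BMR = 447.593 + 9.247(98) + 3.098(189) − 4.33(79) = 1597.251 kcal/day.

1597 kcal daily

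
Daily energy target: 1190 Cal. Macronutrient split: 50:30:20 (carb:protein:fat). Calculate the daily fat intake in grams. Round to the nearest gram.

Fat energy = 20% × 1190 = 238 kcal.
At 9 kcal/g: 238 ÷ 9 = 26.4444 g.

26 g/day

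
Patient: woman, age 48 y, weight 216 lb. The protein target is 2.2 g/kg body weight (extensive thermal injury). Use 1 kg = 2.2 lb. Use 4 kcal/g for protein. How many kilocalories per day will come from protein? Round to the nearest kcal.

864 kcal/day

Weight in kg = 216 ÷ 2.2 = 98.1818 kg.
Protein = 2.2 g/kg × 98.1818 kg = 216 g/day.
Protein energy = 216 g × 4 kcal/g = 864 kcal/day.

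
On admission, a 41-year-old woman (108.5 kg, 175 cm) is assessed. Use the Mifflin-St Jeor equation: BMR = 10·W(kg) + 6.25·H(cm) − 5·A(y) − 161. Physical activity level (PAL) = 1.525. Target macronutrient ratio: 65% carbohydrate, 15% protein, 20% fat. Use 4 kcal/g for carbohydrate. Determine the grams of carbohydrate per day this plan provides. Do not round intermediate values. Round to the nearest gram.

449 g/day

Mifflin-St Jeor (female): BMR = 10(108.5) + 6.25(175) − 5(41) − 161 = 1085 + 1093.75 − 205 − 161 = 1812.75 kcal/day.
TEE = 1812.75 × 1.525 = 2764.4438 kcal/day.
Carbohydrate energy = 65% × 2764.4438 = 1796.8884 kcal.
Carbohydrate = 1796.8884 ÷ 4 kcal/g = 449.2221 g.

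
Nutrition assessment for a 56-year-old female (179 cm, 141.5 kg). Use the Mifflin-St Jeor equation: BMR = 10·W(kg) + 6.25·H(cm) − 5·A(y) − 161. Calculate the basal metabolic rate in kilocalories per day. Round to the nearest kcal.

2093 kilocalories per day

Mifflin-St Jeor (female): BMR = 10(141.5) + 6.25(179) − 5(56) − 161 = 1415 + 1118.75 − 280 − 161 = 2092.75 kcal/day.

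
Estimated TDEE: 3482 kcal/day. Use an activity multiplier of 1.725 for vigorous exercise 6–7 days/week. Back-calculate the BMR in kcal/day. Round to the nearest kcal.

2019 kcal/day

BMR = TEE ÷ activity factor = 3482 ÷ 1.725 = 2018.5507 kcal/day.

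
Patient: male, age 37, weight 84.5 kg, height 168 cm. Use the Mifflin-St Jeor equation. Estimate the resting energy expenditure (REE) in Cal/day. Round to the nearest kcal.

1715 Cal/day

Mifflin-St Jeor (male): BMR = 10(84.5) + 6.25(168) − 5(37) + 5 = 845 + 1050 − 185 + 5 = 1715 kcal/day.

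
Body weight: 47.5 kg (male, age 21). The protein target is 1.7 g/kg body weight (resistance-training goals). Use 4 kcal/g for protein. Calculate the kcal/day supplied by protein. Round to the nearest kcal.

Protein = 1.7 g/kg × 47.5 kg = 80.75 g/day.
Protein energy = 80.75 g × 4 kcal/g = 323 kcal/day.

323 kcal/day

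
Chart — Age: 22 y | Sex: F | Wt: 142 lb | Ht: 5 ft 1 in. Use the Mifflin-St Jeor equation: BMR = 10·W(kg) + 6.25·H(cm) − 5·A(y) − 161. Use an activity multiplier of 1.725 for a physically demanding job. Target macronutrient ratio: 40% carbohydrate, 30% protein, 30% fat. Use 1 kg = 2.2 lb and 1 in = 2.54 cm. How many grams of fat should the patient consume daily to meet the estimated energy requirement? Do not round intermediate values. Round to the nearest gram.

Convert to metric: weight = 142 ÷ 2.2 = 64.5455 kg; height = (5×12 + 1) × 2.54 = 61 × 2.54 = 154.94 cm.
Mifflin-St Jeor (female): BMR = 10(64.5455) + 6.25(154.94) − 5(22) − 161 = 645.4545 + 968.375 − 110 − 161 = 1342.8295 kcal/day.
TEE = 1342.8295 × 1.725 = 2316.381 kcal/day.
Fat energy = 30% × 2316.381 = 694.9143 kcal.
Fat = 694.9143 ÷ 9 kcal/g = 77.2127 g.

77 g/day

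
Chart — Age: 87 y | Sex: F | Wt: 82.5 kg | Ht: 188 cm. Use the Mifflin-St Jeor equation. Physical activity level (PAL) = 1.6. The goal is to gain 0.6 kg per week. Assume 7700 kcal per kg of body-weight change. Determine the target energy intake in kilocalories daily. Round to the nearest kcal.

Mifflin-St Jeor (female): BMR = 10(82.5) + 6.25(188) − 5(87) − 161 = 825 + 1175 − 435 − 161 = 1404 kcal/day.
TEE = 1404 × 1.6 = 2246.4 kcal/day.
Required daily surplus = 0.6 × 7700 ÷ 7 = 660 kcal/day.
Target intake = 2246.4 + 660 = 2906.4 kcal/day.

2906 kilocalories daily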